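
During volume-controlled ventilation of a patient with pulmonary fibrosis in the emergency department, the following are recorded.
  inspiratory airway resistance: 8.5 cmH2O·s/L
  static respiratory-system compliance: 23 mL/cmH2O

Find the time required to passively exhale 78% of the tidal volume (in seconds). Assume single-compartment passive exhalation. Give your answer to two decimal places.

0.30

τ = R × C = 8.5 × 23 mL/cmH2O = 8.5 × 0.023 L/cmH2O = 0.1955 s.
Exhaled fraction f = 1 − e^(−t/τ) → t = −τ·ln(1 − f) = −0.1955·ln(0.22) = 0.296 s.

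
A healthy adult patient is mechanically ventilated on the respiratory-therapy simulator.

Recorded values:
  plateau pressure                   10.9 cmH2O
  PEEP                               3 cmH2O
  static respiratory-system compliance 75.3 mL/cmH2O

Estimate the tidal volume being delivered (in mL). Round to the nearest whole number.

595

Vt = Cstat × (Pplat − PEEP) = 75.3 × (10.9 − 3) = 75.3 × 7.9 = 594.87 mL.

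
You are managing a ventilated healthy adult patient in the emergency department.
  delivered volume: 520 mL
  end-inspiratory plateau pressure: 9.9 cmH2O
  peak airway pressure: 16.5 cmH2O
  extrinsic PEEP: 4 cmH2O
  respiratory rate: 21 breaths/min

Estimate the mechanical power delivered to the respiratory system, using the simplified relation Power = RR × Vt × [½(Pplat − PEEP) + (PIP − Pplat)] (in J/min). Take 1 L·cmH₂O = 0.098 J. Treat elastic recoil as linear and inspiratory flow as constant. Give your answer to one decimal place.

Per-breath work = Vt × [½(Pplat−PEEP) + (PIP−Pplat)] = 0.520 × [0.5×5.9 + 6.6] = 0.520 × 9.55 = 4.966 L·cmH2O.
Power = 21 × 4.966 = 104.29 L·cmH2O/min.
× 0.098 J/(L·cmH2O) → 10.22 J/min.

10.2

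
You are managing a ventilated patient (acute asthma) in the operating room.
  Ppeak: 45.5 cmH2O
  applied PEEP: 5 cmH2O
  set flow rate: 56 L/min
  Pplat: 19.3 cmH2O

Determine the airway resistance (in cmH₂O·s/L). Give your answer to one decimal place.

28.1

Flow: 56 L/min ÷ 60 = 0.9333 L/s.
Raw = (PIP − Pplat) / flow = (45.5 − 19.3) / 0.9333 = 26.2 / 0.9333 = 28.072 cmH2O·s/L.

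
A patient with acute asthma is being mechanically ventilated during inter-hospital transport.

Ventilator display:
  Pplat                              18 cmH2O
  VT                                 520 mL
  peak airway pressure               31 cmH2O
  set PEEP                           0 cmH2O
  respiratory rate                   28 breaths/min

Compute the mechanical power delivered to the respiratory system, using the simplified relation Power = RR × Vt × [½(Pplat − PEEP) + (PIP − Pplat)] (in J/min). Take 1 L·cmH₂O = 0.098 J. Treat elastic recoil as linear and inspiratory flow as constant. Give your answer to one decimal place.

Per-breath work = Vt × [½(Pplat−PEEP) + (PIP−Pplat)] = 0.520 × [0.5×18.0 + 13.0] = 0.520 × 22.0 = 11.44 L·cmH2O.
Power = 28 × 11.44 = 320.32 L·cmH2O/min.
× 0.098 J/(L·cmH2O) → 31.391 J/min.

31.4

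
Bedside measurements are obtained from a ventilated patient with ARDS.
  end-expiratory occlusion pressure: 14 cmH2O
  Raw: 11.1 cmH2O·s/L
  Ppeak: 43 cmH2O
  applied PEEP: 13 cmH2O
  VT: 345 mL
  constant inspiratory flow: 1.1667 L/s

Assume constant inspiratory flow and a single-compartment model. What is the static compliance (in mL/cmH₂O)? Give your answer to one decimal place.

Total PEEP = 14 cmH2O (set 13 + intrinsic 1); this is the baseline alveolar pressure.
Equation of motion (constant flow): PIP = Vt/C + R·V̇ + PEEP.
Vt/C = PIP − R·V̇ − PEEP = 43 − 11.1×1.1667 − 14 = 43 − 12.95 − 14 = 16.05 cmH2O.
C = Vt / 16.05 = 345 / 16.05 = 21.495 mL/cmH2O.

21.5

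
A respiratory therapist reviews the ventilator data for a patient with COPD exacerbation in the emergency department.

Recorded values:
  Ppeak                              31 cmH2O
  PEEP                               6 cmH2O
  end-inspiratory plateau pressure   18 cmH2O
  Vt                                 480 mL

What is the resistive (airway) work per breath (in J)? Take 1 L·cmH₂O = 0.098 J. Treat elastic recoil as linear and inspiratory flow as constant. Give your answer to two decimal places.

0.61

With constant inspiratory flow the resistive pressure is constant at PIP − Pplat = 31 − 18 = 13.0 cmH2O, so resistive work = 13.0 × 0.480 = 6.24 L·cmH2O.
× 0.098 J/(L·cmH2O) → 0.6115 J.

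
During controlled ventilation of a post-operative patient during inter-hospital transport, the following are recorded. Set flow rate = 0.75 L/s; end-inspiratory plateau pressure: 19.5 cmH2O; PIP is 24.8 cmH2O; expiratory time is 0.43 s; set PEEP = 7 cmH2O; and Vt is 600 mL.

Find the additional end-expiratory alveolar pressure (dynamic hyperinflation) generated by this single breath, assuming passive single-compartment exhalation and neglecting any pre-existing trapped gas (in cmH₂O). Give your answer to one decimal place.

3.5

R = (PIP − Pplat)/V̇ = (24.8 − 19.5) / 0.75 = 5.3/0.75 = 7.067 cmH2O·s/L.
C = Vt/(Pplat − PEEP) = 600.0 / (19.5 − 7) = 600.0/12.5 = 48.0 mL/cmH2O.
τ = R × C = 7.067 × 0.048 L/cmH2O = 0.3392 s.
Fraction remaining = e^(−Te/τ) = e^(−0.43/0.3392) = 0.2815; trapped volume = 600.0 × 0.2815 = 168.9 mL.
Additional alveolar pressure from trapping ≈ V_trapped / C = 168.9 / 48.0 = 3.519 cmH2O.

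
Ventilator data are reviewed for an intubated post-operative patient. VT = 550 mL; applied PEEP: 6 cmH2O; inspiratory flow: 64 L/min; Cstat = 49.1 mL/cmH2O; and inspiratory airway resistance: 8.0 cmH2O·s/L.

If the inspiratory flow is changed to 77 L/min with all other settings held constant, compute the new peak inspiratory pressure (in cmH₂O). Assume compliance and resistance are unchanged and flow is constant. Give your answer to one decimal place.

27.5

Flow: 64 L/min ÷ 60 = 1.0667 L/s.
New flow: 77 L/min ÷ 60 = 1.2833 L/s.
PIP = Vt/C + R·V̇ + PEEP (constant-flow equation of motion).
Only the resistive term changes: ΔPIP = R × ΔV̇ = 8.0 × (1.2833 − 1.0667) = 8.0 × 0.2166 = 1.733 cmH2O.
Original PIP = 550/49.1 + 8.0×1.0667 + 6 = 25.735 cmH2O; new PIP = 25.735 + (1.733) = 27.468 cmH2O.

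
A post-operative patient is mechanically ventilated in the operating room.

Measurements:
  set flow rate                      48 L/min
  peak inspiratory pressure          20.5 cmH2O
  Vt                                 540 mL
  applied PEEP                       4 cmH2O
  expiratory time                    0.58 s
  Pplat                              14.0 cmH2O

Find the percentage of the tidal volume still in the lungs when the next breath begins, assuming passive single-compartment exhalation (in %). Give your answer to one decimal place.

26.7

Flow: 48 L/min ÷ 60 = 0.8 L/s.
R = (PIP − Pplat)/V̇ = (20.5 − 14.0) / 0.8 = 6.5/0.8 = 8.125 cmH2O·s/L.
C = Vt/(Pplat − PEEP) = 540.0 / (14.0 − 4) = 540.0/10.0 = 54.0 mL/cmH2O.
τ = R × C = 8.125 × 0.054 L/cmH2O = 0.4388 s.
Fraction remaining at end-expiration = e^(−Te/τ) = e^(−0.58/0.4388) = 0.2667 → 26.67%.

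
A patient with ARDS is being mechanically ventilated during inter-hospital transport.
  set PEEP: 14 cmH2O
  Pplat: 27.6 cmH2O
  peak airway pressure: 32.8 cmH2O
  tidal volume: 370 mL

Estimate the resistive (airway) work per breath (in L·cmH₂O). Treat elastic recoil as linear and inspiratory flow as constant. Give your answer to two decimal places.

With constant inspiratory flow the resistive pressure is constant at PIP − Pplat = 32.8 − 27.6 = 5.2 cmH2O, so resistive work = 5.2 × 0.370 = 1.924 L·cmH2O.

1.92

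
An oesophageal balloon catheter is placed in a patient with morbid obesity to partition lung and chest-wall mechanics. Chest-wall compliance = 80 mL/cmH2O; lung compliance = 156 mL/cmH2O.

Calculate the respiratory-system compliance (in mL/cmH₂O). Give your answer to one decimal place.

Lung and chest wall are elastances in series: 1/Crs = 1/CL + 1/Ccw.
1/Crs = 1/156 + 1/80 = 0.01891.
Crs = 52.882 mL/cmH2O.

52.9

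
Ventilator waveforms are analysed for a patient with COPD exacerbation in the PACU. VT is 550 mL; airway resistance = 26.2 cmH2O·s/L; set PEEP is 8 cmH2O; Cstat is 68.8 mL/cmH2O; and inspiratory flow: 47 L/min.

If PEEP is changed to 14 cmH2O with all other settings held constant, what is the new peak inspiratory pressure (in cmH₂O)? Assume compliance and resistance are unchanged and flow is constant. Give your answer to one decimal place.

42.5

Flow: 47 L/min ÷ 60 = 0.7833 L/s.
PIP = Vt/C + R·V̇ + PEEP (constant-flow equation of motion).
Only the baseline term changes: ΔPIP = ΔPEEP = 14 − 8 = 6.0 cmH2O.
Original PIP = 550/68.8 + 26.2×0.7833 + 8 = 36.517 cmH2O; new PIP = 36.517 + (6.0) = 42.517 cmH2O.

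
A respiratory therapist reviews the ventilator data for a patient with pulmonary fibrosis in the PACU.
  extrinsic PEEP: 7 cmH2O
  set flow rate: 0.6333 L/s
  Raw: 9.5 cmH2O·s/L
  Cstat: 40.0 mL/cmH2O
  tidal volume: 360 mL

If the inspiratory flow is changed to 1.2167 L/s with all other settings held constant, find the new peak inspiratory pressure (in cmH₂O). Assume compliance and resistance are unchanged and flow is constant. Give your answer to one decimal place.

27.6

PIP = Vt/C + R·V̇ + PEEP (constant-flow equation of motion).
Only the resistive term changes: ΔPIP = R × ΔV̇ = 9.5 × (1.2167 − 0.6333) = 9.5 × 0.5834 = 5.542 cmH2O.
Original PIP = 360/40.0 + 9.5×0.6333 + 7 = 22.016 cmH2O; new PIP = 22.016 + (5.542) = 27.558 cmH2O.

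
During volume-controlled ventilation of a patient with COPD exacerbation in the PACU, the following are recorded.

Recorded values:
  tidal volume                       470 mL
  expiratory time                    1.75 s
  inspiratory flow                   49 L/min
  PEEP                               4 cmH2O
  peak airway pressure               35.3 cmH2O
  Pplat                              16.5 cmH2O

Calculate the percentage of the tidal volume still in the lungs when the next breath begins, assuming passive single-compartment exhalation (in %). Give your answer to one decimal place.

13.2

Flow: 49 L/min ÷ 60 = 0.8167 L/s.
R = (PIP − Pplat)/V̇ = (35.3 − 16.5) / 0.8167 = 18.8/0.8167 = 23.019 cmH2O·s/L.
C = Vt/(Pplat − PEEP) = 470.0 / (16.5 − 4) = 470.0/12.5 = 37.6 mL/cmH2O.
τ = R × C = 23.019 × 0.0376 L/cmH2O = 0.8655 s.
Fraction remaining at end-expiration = e^(−Te/τ) = e^(−1.75/0.8655) = 0.1324 → 13.24%.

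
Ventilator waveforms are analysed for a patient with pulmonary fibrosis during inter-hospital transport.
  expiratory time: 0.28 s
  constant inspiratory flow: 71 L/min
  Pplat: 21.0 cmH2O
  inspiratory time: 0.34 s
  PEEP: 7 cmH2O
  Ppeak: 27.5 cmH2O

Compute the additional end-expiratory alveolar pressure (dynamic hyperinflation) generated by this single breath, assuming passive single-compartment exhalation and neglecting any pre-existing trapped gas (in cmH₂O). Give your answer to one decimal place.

Flow: 71 L/min ÷ 60 = 1.1833 L/s.
Vt = flow × Ti = 1.1833 L/s × 0.34 s × 1000 mL/L = 402.32 mL.
R = (PIP − Pplat)/V̇ = (27.5 − 21.0) / 1.1833 = 6.5/1.1833 = 5.493 cmH2O·s/L.
C = Vt/(Pplat − PEEP) = 402.32 / (21.0 − 7) = 402.32/14.0 = 28.737 mL/cmH2O.
τ = R × C = 5.493 × 0.02874 L/cmH2O = 0.1579 s.
Fraction remaining = e^(−Te/τ) = e^(−0.28/0.1579) = 0.1698; trapped volume = 402.32 × 0.1698 = 68.314 mL.
Additional alveolar pressure from trapping ≈ V_trapped / C = 68.314 / 28.737 = 2.377 cmH2O.

2.4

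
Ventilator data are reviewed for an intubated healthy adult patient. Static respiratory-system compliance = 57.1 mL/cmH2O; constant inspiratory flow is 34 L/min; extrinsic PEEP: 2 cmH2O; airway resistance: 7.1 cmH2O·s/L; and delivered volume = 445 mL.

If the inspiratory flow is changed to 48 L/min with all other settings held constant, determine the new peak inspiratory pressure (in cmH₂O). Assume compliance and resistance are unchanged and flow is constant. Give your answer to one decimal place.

15.5

Flow: 34 L/min ÷ 60 = 0.5667 L/s.
New flow: 48 L/min ÷ 60 = 0.8 L/s.
PIP = Vt/C + R·V̇ + PEEP (constant-flow equation of motion).
Only the resistive term changes: ΔPIP = R × ΔV̇ = 7.1 × (0.8 − 0.5667) = 7.1 × 0.2333 = 1.656 cmH2O.
Original PIP = 445/57.1 + 7.1×0.5667 + 2 = 13.817 cmH2O; new PIP = 13.817 + (1.656) = 15.473 cmH2O.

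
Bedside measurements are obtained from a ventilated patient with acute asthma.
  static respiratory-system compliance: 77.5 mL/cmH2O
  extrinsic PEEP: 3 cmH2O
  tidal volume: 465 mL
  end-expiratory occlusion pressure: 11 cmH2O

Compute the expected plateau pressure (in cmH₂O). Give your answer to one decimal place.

17.0

End-expiratory occlusion gives total PEEP = 11 cmH2O (intrinsic PEEP = 11 − 3 = 8). Use total PEEP for the elastic gradient.
Pplat = PEEPtotal + Vt / Cstat = 11 + 465 / 77.5 = 11 + 6.0 = 17.0 cmH2O.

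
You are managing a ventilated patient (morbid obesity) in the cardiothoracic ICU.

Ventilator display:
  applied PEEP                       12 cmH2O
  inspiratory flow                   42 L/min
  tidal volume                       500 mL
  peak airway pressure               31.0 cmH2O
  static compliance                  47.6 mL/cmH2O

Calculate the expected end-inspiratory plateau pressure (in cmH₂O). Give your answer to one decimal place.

Pplat = PEEP + Vt / Cstat = 12 + 500 / 47.6 = 12 + 10.504 = 22.504 cmH2O.

22.5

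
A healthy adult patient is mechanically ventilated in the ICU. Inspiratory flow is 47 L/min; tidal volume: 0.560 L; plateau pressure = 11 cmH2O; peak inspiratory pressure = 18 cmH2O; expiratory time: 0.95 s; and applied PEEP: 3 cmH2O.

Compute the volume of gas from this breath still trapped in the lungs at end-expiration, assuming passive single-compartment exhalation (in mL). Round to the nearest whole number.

123

Flow: 47 L/min ÷ 60 = 0.7833 L/s.
R = (PIP − Pplat)/V̇ = (18 − 11) / 0.7833 = 7.0/0.7833 = 8.937 cmH2O·s/L.
C = Vt/(Pplat − PEEP) = 560.0 / (11 − 3) = 560.0/8.0 = 70.0 mL/cmH2O.
τ = R × C = 8.937 × 0.07 L/cmH2O = 0.6256 s.
Fraction remaining = e^(−Te/τ) = e^(−0.95/0.6256) = 0.219.
Trapped volume = 560.0 × 0.219 = 122.64 mL.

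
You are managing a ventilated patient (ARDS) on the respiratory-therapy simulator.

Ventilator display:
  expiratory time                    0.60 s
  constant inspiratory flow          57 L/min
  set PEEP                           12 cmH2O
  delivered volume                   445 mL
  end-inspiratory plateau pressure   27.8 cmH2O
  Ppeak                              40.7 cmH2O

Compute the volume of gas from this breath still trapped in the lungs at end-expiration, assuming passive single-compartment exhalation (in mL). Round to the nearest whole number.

Flow: 57 L/min ÷ 60 = 0.95 L/s.
R = (PIP − Pplat)/V̇ = (40.7 − 27.8) / 0.95 = 12.9/0.95 = 13.579 cmH2O·s/L.
C = Vt/(Pplat − PEEP) = 445.0 / (27.8 − 12) = 445.0/15.8 = 28.165 mL/cmH2O.
τ = R × C = 13.579 × 0.02817 L/cmH2O = 0.3825 s.
Fraction remaining = e^(−Te/τ) = e^(−0.60/0.3825) = 0.2083.
Trapped volume = 445.0 × 0.2083 = 92.694 mL.

93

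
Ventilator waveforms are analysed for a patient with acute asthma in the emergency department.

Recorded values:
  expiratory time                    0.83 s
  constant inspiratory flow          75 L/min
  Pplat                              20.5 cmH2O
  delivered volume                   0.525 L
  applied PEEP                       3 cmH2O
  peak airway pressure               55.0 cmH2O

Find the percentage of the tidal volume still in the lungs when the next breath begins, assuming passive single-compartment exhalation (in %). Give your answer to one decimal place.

36.7

Flow: 75 L/min ÷ 60 = 1.25 L/s.
R = (PIP − Pplat)/V̇ = (55.0 − 20.5) / 1.25 = 34.5/1.25 = 27.6 cmH2O·s/L.
C = Vt/(Pplat − PEEP) = 525.0 / (20.5 − 3) = 525.0/17.5 = 30.0 mL/cmH2O.
τ = R × C = 27.6 × 0.03 L/cmH2O = 0.828 s.
Fraction remaining at end-expiration = e^(−Te/τ) = e^(−0.83/0.828) = 0.367 → 36.7%.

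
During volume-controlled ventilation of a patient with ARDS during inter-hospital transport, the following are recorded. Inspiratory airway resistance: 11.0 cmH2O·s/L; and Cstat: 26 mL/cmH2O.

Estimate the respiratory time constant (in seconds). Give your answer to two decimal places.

τ = R × C = 11.0 × 26 mL/cmH2O = 11.0 × 0.026 L/cmH2O = 0.286 s.

0.29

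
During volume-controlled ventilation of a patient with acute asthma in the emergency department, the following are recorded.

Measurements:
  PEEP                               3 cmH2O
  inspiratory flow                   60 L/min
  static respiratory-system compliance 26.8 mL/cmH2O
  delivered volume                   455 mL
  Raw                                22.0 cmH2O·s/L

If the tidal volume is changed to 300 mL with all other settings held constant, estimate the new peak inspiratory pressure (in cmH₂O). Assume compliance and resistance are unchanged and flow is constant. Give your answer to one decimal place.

Flow: 60 L/min ÷ 60 = 1 L/s.
PIP = Vt/C + R·V̇ + PEEP (constant-flow equation of motion).
Only the elastic term changes: ΔPIP = ΔVt / C = (300 − 455) / 26.8 = -5.784 cmH2O.
Original PIP = 455/26.8 + 22.0×1 + 3 = 41.978 cmH2O; new PIP = 41.978 + (-5.784) = 36.194 cmH2O.

36.2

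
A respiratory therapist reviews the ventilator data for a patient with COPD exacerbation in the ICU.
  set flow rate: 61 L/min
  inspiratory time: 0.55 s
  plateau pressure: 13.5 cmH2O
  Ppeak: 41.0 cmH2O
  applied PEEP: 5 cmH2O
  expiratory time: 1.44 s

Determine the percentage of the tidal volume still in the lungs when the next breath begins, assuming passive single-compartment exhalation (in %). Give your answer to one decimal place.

44.5

Flow: 61 L/min ÷ 60 = 1.0167 L/s.
Vt = flow × Ti = 1.0167 L/s × 0.55 s × 1000 mL/L = 559.19 mL.
R = (PIP − Pplat)/V̇ = (41.0 − 13.5) / 1.0167 = 27.5/1.0167 = 27.048 cmH2O·s/L.
C = Vt/(Pplat − PEEP) = 559.19 / (13.5 − 5) = 559.19/8.5 = 65.787 mL/cmH2O.
τ = R × C = 27.048 × 0.06579 L/cmH2O = 1.779 s.
Fraction remaining at end-expiration = e^(−Te/τ) = e^(−1.44/1.779) = 0.4451 → 44.51%.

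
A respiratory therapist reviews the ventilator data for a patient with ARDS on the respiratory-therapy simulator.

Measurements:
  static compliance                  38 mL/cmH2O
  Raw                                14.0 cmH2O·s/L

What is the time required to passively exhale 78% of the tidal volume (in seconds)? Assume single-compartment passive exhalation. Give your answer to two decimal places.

τ = R × C = 14.0 × 38 mL/cmH2O = 14.0 × 0.038 L/cmH2O = 0.532 s.
Exhaled fraction f = 1 − e^(−t/τ) → t = −τ·ln(1 − f) = −0.532·ln(0.22) = 0.8055 s.

0.81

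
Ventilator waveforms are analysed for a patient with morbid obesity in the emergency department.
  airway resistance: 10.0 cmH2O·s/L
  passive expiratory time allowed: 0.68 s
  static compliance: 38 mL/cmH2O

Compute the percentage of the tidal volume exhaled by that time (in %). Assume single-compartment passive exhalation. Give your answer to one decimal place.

83.3

τ = R × C = 10.0 × 38 mL/cmH2O = 10.0 × 0.038 L/cmH2O = 0.38 s.
Passive exhalation: V(t)/V₀ = e^(−t/τ) = e^(−0.68/0.38) = 0.167.
Fraction exhaled = 1 − 0.167 = 0.833 → 83.3%.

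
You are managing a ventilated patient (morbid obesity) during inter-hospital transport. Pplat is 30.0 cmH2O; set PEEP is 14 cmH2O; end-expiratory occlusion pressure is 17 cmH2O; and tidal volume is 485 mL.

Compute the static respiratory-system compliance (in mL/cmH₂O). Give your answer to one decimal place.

End-expiratory occlusion gives total PEEP = 17 cmH2O (intrinsic PEEP = 17 − 14 = 3). Use total PEEP for the elastic gradient.
Cstat = Vt / (Pplat − PEEPtotal) = 485 / (30.0 − 17) = 485 / 13.0 = 37.308 mL/cmH2O.

37.3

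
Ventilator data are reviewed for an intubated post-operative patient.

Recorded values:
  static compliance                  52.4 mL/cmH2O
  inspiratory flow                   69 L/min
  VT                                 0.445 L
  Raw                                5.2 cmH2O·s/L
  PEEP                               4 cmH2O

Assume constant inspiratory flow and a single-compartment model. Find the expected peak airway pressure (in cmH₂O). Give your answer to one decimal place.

18.5

Flow: 69 L/min ÷ 60 = 1.15 L/s.
Equation of motion (constant flow): PIP = Vt/C + R·V̇ + PEEP.
PIP = 445/52.4 + 5.2×1.15 + 4 = 8.492 + 5.98 + 4 = 18.472 cmH2O.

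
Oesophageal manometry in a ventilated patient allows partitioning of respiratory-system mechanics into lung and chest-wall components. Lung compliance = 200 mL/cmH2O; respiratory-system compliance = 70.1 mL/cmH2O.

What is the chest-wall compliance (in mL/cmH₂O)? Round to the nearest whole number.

108

1/Ccw = 1/Crs − 1/CL.
1/Ccw = 1/70.1 − 1/200 = 0.009265.
Ccw = 107.93 mL/cmH2O.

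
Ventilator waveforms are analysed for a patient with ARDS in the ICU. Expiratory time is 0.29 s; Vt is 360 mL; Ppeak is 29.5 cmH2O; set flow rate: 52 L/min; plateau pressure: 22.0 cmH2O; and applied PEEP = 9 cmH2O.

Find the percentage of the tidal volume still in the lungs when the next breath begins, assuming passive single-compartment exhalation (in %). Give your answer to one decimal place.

Flow: 52 L/min ÷ 60 = 0.8667 L/s.
R = (PIP − Pplat)/V̇ = (29.5 − 22.0) / 0.8667 = 7.5/0.8667 = 8.654 cmH2O·s/L.
C = Vt/(Pplat − PEEP) = 360.0 / (22.0 − 9) = 360.0/13.0 = 27.692 mL/cmH2O.
τ = R × C = 8.654 × 0.02769 L/cmH2O = 0.2396 s.
Fraction remaining at end-expiration = e^(−Te/τ) = e^(−0.29/0.2396) = 0.2981 → 29.81%.

29.8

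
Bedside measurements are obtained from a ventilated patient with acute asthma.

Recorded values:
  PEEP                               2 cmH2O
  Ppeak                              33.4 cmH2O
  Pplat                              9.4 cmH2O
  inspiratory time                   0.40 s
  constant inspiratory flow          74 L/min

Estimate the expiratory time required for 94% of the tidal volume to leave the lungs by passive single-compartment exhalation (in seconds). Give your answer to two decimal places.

Flow: 74 L/min ÷ 60 = 1.2333 L/s.
Vt = flow × Ti = 1.2333 L/s × 0.40 s × 1000 mL/L = 493.32 mL.
R = (PIP − Pplat)/V̇ = (33.4 − 9.4) / 1.2333 = 24.0/1.2333 = 19.46 cmH2O·s/L.
C = Vt/(Pplat − PEEP) = 493.32 / (9.4 − 2) = 493.32/7.4 = 66.665 mL/cmH2O.
τ = R × C = 19.46 × 0.06667 L/cmH2O = 1.297 s.
t = −τ·ln(1 − 0.94) = −1.297·ln(0.06) = 3.649 s.

3.65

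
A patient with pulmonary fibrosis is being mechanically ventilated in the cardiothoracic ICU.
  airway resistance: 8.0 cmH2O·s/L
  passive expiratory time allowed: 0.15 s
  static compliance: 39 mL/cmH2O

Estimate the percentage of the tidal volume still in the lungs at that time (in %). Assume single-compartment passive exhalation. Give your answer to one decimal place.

61.8

τ = R × C = 8.0 × 39 mL/cmH2O = 8.0 × 0.039 L/cmH2O = 0.312 s.
Passive exhalation: V(t)/V₀ = e^(−t/τ) = e^(−0.15/0.312) = 0.6183.
Fraction remaining = 0.6183 → 61.83%.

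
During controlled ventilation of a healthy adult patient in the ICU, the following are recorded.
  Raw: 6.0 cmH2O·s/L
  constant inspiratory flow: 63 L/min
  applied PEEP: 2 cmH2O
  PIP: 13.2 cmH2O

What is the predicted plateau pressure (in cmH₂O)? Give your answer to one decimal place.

6.9

Flow: 63 L/min ÷ 60 = 1.05 L/s.
Pplat = PIP − Raw × flow = 13.2 − 6.0 × 1.05 = 13.2 − 6.3 = 6.9 cmH2O.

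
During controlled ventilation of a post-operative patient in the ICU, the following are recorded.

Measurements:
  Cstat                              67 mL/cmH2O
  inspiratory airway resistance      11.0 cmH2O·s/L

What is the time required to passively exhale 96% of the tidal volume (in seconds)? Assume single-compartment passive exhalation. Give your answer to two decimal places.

2.37

τ = R × C = 11.0 × 67 mL/cmH2O = 11.0 × 0.067 L/cmH2O = 0.737 s.
Exhaled fraction f = 1 − e^(−t/τ) → t = −τ·ln(1 − f) = −0.737·ln(0.04) = 2.372 s.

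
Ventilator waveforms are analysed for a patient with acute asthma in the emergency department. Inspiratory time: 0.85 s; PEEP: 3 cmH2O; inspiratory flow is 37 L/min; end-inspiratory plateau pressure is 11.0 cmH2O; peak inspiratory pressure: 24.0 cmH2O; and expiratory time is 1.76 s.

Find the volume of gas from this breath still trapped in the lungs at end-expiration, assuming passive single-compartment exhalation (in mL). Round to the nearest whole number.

147

Flow: 37 L/min ÷ 60 = 0.6167 L/s.
Vt = flow × Ti = 0.6167 L/s × 0.85 s × 1000 mL/L = 524.2 mL.
R = (PIP − Pplat)/V̇ = (24.0 − 11.0) / 0.6167 = 13.0/0.6167 = 21.08 cmH2O·s/L.
C = Vt/(Pplat − PEEP) = 524.2 / (11.0 − 3) = 524.2/8.0 = 65.525 mL/cmH2O.
τ = R × C = 21.08 × 0.06553 L/cmH2O = 1.381 s.
Fraction remaining = e^(−Te/τ) = e^(−1.76/1.381) = 0.2796.
Trapped volume = 524.2 × 0.2796 = 146.57 mL.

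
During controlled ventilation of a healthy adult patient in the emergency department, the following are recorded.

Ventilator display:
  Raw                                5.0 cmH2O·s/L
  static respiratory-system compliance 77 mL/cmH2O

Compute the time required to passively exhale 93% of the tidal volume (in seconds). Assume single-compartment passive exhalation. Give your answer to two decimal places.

τ = R × C = 5.0 × 77 mL/cmH2O = 5.0 × 0.077 L/cmH2O = 0.385 s.
Exhaled fraction f = 1 − e^(−t/τ) → t = −τ·ln(1 − f) = −0.385·ln(0.07) = 1.024 s.

1.02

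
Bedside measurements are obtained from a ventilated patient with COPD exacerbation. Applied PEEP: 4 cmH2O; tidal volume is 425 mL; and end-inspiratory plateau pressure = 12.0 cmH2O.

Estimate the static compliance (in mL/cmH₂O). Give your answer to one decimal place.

Cstat = Vt / (Pplat − PEEP) = 425 / (12.0 − 4) = 425 / 8.0 = 53.125 mL/cmH2O.

53.1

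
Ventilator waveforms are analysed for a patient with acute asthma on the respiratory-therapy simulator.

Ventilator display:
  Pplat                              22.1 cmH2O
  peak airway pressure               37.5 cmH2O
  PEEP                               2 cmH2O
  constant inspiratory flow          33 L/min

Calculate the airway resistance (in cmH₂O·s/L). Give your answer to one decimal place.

Flow: 33 L/min ÷ 60 = 0.55 L/s.
Raw = (PIP − Pplat) / flow = (37.5 − 22.1) / 0.55 = 15.4 / 0.55 = 28.0 cmH2O·s/L.

28.0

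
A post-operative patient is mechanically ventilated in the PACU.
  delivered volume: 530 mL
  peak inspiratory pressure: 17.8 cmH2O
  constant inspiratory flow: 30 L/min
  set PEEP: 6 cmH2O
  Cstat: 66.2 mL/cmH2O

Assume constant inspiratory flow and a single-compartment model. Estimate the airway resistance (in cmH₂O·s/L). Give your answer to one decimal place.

7.6

Flow: 30 L/min ÷ 60 = 0.5 L/s.
Equation of motion (constant flow): PIP = Vt/C + R·V̇ + PEEP.
R·V̇ = PIP − Vt/C − PEEP = 17.8 − 530/66.2 − 6 = 17.8 − 8.006 − 6 = 3.794 cmH2O.
R = 3.794 / 0.5 = 7.588 cmH2O·s/L.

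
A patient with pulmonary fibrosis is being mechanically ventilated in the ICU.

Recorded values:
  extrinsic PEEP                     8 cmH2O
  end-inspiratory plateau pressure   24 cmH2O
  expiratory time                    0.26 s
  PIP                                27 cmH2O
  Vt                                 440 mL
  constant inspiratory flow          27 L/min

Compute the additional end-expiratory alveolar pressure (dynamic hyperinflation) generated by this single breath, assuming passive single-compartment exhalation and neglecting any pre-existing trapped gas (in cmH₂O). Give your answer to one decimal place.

Flow: 27 L/min ÷ 60 = 0.45 L/s.
R = (PIP − Pplat)/V̇ = (27 − 24) / 0.45 = 3.0/0.45 = 6.667 cmH2O·s/L.
C = Vt/(Pplat − PEEP) = 440.0 / (24 − 8) = 440.0/16.0 = 27.5 mL/cmH2O.
τ = R × C = 6.667 × 0.0275 L/cmH2O = 0.1833 s.
Fraction remaining = e^(−Te/τ) = e^(−0.26/0.1833) = 0.2421; trapped volume = 440.0 × 0.2421 = 106.52 mL.
Additional alveolar pressure from trapping ≈ V_trapped / C = 106.52 / 27.5 = 3.873 cmH2O.

3.9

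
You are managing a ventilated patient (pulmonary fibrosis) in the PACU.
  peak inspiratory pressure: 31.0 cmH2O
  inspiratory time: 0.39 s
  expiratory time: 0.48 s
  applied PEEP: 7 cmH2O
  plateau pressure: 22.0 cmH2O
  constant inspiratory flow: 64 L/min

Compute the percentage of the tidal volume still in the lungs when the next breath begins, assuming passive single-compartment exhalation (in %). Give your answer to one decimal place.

Flow: 64 L/min ÷ 60 = 1.0667 L/s.
Vt = flow × Ti = 1.0667 L/s × 0.39 s × 1000 mL/L = 416.01 mL.
R = (PIP − Pplat)/V̇ = (31.0 − 22.0) / 1.0667 = 9.0/1.0667 = 8.437 cmH2O·s/L.
C = Vt/(Pplat − PEEP) = 416.01 / (22.0 − 7) = 416.01/15.0 = 27.734 mL/cmH2O.
τ = R × C = 8.437 × 0.02773 L/cmH2O = 0.234 s.
Fraction remaining at end-expiration = e^(−Te/τ) = e^(−0.48/0.234) = 0.1286 → 12.86%.

12.9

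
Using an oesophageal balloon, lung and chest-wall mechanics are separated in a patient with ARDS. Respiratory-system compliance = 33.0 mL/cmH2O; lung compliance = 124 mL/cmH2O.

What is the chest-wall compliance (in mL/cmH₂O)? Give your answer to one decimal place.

45.0

1/Ccw = 1/Crs − 1/CL.
1/Ccw = 1/33.0 − 1/124 = 0.02224.
Ccw = 44.964 mL/cmH2O.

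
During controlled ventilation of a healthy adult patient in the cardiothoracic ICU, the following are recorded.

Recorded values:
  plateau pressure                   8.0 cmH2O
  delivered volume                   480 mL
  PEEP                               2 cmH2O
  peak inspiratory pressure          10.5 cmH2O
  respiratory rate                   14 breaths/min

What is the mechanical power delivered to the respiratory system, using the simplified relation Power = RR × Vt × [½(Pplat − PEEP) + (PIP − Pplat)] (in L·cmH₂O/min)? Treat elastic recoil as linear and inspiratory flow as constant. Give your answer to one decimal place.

Per-breath work = Vt × [½(Pplat−PEEP) + (PIP−Pplat)] = 0.480 × [0.5×6.0 + 2.5] = 0.480 × 5.5 = 2.64 L·cmH2O.
Power = 14 × 2.64 = 36.96 L·cmH2O/min.

37.0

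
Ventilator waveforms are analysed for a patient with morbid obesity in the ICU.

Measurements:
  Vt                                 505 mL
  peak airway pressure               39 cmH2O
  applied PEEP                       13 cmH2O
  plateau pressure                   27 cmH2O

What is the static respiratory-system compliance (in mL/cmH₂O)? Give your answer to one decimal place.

Cstat = Vt / (Pplat − PEEP) = 505 / (27 − 13) = 505 / 14.0 = 36.071 mL/cmH2O.

36.1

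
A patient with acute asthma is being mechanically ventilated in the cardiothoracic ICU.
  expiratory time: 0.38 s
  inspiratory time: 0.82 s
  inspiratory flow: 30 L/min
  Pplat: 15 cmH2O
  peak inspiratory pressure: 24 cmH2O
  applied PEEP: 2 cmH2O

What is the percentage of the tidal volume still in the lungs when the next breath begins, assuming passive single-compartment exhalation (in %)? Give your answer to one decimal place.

51.2

Flow: 30 L/min ÷ 60 = 0.5 L/s.
Vt = flow × Ti = 0.5 L/s × 0.82 s × 1000 mL/L = 410.0 mL.
R = (PIP − Pplat)/V̇ = (24 − 15) / 0.5 = 9.0/0.5 = 18.0 cmH2O·s/L.
C = Vt/(Pplat − PEEP) = 410.0 / (15 − 2) = 410.0/13.0 = 31.538 mL/cmH2O.
τ = R × C = 18.0 × 0.03154 L/cmH2O = 0.5677 s.
Fraction remaining at end-expiration = e^(−Te/τ) = e^(−0.38/0.5677) = 0.512 → 51.2%.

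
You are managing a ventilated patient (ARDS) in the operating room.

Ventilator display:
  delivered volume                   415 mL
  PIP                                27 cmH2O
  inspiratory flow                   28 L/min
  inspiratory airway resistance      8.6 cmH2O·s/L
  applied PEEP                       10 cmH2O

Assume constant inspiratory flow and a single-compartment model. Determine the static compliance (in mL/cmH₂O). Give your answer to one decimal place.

Flow: 28 L/min ÷ 60 = 0.4667 L/s.
Equation of motion (constant flow): PIP = Vt/C + R·V̇ + PEEP.
Vt/C = PIP − R·V̇ − PEEP = 27 − 8.6×0.4667 − 10 = 27 − 4.014 − 10 = 12.986 cmH2O.
C = Vt / 12.986 = 415 / 12.986 = 31.957 mL/cmH2O.

32.0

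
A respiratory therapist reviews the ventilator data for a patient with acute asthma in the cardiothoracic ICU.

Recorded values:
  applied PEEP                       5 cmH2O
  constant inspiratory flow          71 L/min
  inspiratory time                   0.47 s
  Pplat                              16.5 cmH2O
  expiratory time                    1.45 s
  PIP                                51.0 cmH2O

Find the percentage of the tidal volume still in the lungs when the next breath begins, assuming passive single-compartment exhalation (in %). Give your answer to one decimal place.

Flow: 71 L/min ÷ 60 = 1.1833 L/s.
Vt = flow × Ti = 1.1833 L/s × 0.47 s × 1000 mL/L = 556.15 mL.
R = (PIP − Pplat)/V̇ = (51.0 − 16.5) / 1.1833 = 34.5/1.1833 = 29.156 cmH2O·s/L.
C = Vt/(Pplat − PEEP) = 556.15 / (16.5 − 5) = 556.15/11.5 = 48.361 mL/cmH2O.
τ = R × C = 29.156 × 0.04836 L/cmH2O = 1.41 s.
Fraction remaining at end-expiration = e^(−Te/τ) = e^(−1.45/1.41) = 0.3576 → 35.76%.

35.8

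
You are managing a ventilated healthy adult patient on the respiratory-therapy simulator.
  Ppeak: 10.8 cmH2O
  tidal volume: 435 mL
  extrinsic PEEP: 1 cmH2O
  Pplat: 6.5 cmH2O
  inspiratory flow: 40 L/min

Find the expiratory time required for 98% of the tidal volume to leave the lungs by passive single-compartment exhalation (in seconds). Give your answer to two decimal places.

Flow: 40 L/min ÷ 60 = 0.6667 L/s.
R = (PIP − Pplat)/V̇ = (10.8 − 6.5) / 0.6667 = 4.3/0.6667 = 6.45 cmH2O·s/L.
C = Vt/(Pplat − PEEP) = 435.0 / (6.5 − 1) = 435.0/5.5 = 79.091 mL/cmH2O.
τ = R × C = 6.45 × 0.07909 L/cmH2O = 0.5101 s.
t = −τ·ln(1 − 0.98) = −0.5101·ln(0.02) = 1.996 s.

2.00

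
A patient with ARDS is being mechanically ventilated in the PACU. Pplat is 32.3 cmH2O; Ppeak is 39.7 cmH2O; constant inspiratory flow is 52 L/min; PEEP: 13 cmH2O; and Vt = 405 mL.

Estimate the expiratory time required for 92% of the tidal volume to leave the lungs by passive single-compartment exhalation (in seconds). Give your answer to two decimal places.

0.45

Flow: 52 L/min ÷ 60 = 0.8667 L/s.
R = (PIP − Pplat)/V̇ = (39.7 − 32.3) / 0.8667 = 7.4/0.8667 = 8.538 cmH2O·s/L.
C = Vt/(Pplat − PEEP) = 405.0 / (32.3 − 13) = 405.0/19.3 = 20.984 mL/cmH2O.
τ = R × C = 8.538 × 0.02098 L/cmH2O = 0.1791 s.
t = −τ·ln(1 − 0.92) = −0.1791·ln(0.08) = 0.4524 s.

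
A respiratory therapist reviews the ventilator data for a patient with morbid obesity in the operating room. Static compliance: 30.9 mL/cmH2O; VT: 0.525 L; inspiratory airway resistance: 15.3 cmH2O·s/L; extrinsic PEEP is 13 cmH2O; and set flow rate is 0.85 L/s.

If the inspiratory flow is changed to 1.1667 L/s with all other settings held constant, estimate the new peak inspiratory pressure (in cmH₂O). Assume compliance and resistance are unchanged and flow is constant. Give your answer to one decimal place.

PIP = Vt/C + R·V̇ + PEEP (constant-flow equation of motion).
Only the resistive term changes: ΔPIP = R × ΔV̇ = 15.3 × (1.1667 − 0.85) = 15.3 × 0.3167 = 4.846 cmH2O.
Original PIP = 525/30.9 + 15.3×0.85 + 13 = 42.995 cmH2O; new PIP = 42.995 + (4.846) = 47.841 cmH2O.

47.8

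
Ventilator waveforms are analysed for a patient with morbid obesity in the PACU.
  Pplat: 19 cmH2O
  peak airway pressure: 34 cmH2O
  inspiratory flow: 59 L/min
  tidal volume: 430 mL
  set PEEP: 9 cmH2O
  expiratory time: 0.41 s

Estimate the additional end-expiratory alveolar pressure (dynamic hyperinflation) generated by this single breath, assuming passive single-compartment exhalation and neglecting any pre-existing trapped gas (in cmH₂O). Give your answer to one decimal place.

Flow: 59 L/min ÷ 60 = 0.9833 L/s.
R = (PIP − Pplat)/V̇ = (34 − 19) / 0.9833 = 15.0/0.9833 = 15.255 cmH2O·s/L.
C = Vt/(Pplat − PEEP) = 430.0 / (19 − 9) = 430.0/10.0 = 43.0 mL/cmH2O.
τ = R × C = 15.255 × 0.043 L/cmH2O = 0.656 s.
Fraction remaining = e^(−Te/τ) = e^(−0.41/0.656) = 0.5353; trapped volume = 430.0 × 0.5353 = 230.18 mL.
Additional alveolar pressure from trapping ≈ V_trapped / C = 230.18 / 43.0 = 5.353 cmH2O.

5.4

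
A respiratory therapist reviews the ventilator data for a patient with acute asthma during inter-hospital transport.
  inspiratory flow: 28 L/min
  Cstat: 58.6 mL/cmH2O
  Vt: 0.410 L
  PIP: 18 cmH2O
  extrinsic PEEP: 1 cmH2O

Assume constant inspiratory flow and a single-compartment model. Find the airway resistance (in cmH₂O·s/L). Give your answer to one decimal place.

21.4

Flow: 28 L/min ÷ 60 = 0.4667 L/s.
Equation of motion (constant flow): PIP = Vt/C + R·V̇ + PEEP.
R·V̇ = PIP − Vt/C − PEEP = 18 − 410/58.6 − 1 = 18 − 6.997 − 1 = 10.003 cmH2O.
R = 10.003 / 0.4667 = 21.433 cmH2O·s/L.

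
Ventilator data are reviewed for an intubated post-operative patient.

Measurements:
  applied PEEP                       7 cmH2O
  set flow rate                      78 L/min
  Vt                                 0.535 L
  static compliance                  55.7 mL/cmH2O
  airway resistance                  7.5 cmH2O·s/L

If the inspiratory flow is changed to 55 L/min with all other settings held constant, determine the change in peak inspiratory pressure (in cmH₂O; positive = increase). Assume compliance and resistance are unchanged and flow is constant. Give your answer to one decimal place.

Flow: 78 L/min ÷ 60 = 1.3 L/s.
New flow: 55 L/min ÷ 60 = 0.9167 L/s.
PIP = Vt/C + R·V̇ + PEEP (constant-flow equation of motion).
Only the resistive term changes: ΔPIP = R × ΔV̇ = 7.5 × (0.9167 − 1.3) = 7.5 × -0.3833 = -2.875 cmH2O.

-2.9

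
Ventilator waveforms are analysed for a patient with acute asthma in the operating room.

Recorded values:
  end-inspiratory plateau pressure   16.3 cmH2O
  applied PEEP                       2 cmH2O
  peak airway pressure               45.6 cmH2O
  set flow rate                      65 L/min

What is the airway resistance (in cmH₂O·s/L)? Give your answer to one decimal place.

Flow: 65 L/min ÷ 60 = 1.0833 L/s.
Raw = (PIP − Pplat) / flow = (45.6 − 16.3) / 1.0833 = 29.3 / 1.0833 = 27.047 cmH2O·s/L.

27.0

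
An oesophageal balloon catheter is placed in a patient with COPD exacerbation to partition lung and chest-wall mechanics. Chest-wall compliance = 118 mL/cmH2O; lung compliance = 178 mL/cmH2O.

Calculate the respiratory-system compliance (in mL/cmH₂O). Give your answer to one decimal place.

71.0

Lung and chest wall are elastances in series: 1/Crs = 1/CL + 1/Ccw.
1/Crs = 1/178 + 1/118 = 0.01409.
Crs = 70.972 mL/cmH2O.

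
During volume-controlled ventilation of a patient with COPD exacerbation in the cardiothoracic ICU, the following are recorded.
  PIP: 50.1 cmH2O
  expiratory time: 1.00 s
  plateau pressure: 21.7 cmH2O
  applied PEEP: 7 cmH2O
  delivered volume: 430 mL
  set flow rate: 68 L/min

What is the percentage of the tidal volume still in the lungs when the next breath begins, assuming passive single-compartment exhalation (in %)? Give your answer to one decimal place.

25.6

Flow: 68 L/min ÷ 60 = 1.1333 L/s.
R = (PIP − Pplat)/V̇ = (50.1 − 21.7) / 1.1333 = 28.4/1.1333 = 25.06 cmH2O·s/L.
C = Vt/(Pplat − PEEP) = 430.0 / (21.7 − 7) = 430.0/14.7 = 29.252 mL/cmH2O.
τ = R × C = 25.06 × 0.02925 L/cmH2O = 0.733 s.
Fraction remaining at end-expiration = e^(−Te/τ) = e^(−1.00/0.733) = 0.2556 → 25.56%.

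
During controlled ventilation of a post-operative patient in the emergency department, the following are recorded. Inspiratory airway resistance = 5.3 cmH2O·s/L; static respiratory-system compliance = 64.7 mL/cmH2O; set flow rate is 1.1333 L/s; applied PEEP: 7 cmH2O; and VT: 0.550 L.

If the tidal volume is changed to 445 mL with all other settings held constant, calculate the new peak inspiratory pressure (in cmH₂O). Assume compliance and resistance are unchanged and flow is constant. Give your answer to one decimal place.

19.9

PIP = Vt/C + R·V̇ + PEEP (constant-flow equation of motion).
Only the elastic term changes: ΔPIP = ΔVt / C = (445 − 550) / 64.7 = -1.623 cmH2O.
Original PIP = 550/64.7 + 5.3×1.1333 + 7 = 21.507 cmH2O; new PIP = 21.507 + (-1.623) = 19.884 cmH2O.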